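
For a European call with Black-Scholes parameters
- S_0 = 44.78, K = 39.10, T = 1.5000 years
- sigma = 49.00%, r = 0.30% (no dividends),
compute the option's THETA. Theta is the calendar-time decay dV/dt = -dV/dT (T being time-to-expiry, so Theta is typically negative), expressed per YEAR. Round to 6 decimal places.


Answer: Theta = -3.154787

Derivation:
d1 = 0.5335790896; d2 = -0.0665458974
phi(d1) = 0.3460085284; exp(-qT) = 1.0000000000; exp(-rT) = 0.9955101098
Theta = -S*exp(-qT)*phi(d1)*sigma/(2*sqrt(T)) - r*K*exp(-rT)*N(d2) + q*S*exp(-qT)*N(d1)
N(d1) = 0.7031836107; N(d2) = 0.4734716089; sqrt(T) = 1.2247448714
Term 1 = -44.7800 * 1.0000000000 * 0.3460085284 * 0.4900 / (2 * 1.2247448714) = -3.0994979073
Term 2 = -0.0030 * 39.1000 * 0.9955101098 * 0.4734716089 = -0.0552888592
Term 3 = 0 (no dividend yield, q = 0)
Theta = -3.0994979073 + (-0.0552888592) + (0.0000000000) = -3.154787


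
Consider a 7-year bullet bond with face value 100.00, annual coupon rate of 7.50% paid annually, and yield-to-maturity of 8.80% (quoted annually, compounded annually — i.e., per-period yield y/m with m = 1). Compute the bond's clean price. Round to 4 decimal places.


Coupon per period c = face * coupon_rate / m = 7.500000
Periods per year m = 1; per-period yield y/m = 0.088000
Number of cashflows N = 7
Cashflows (t years, CF_t, discount factor 1/(1+y/m)^(m*t), PV):
  t = 1.0000: CF_t = 7.500000, DF = 0.919118, PV = 6.893382
  t = 2.0000: CF_t = 7.500000, DF = 0.844777, PV = 6.335829
  t = 3.0000: CF_t = 7.500000, DF = 0.776450, PV = 5.823373
  t = 4.0000: CF_t = 7.500000, DF = 0.713649, PV = 5.352365
  t = 5.0000: CF_t = 7.500000, DF = 0.655927, PV = 4.919453
  t = 6.0000: CF_t = 7.500000, DF = 0.602874, PV = 4.521556
  t = 7.0000: CF_t = 107.500000, DF = 0.554112, PV = 59.567064
Price P = sum_t PV_t = 93.413022

Answer: Price = 93.4130


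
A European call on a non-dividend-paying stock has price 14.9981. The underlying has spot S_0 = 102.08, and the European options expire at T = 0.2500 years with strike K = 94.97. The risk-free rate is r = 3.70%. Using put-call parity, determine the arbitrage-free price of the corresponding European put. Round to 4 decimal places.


Answer: Put price = 7.0137

Derivation:
Put-call parity: C - P = S_0 * exp(-qT) - K * exp(-rT).
S_0 * exp(-qT) = 102.0800 * 1.00000000 = 102.08000000
K * exp(-rT) = 94.9700 * 0.99079265 = 94.09557794
P = C - S*exp(-qT) + K*exp(-rT)
P = 14.9981 - 102.08000000 + 94.09557794 = 7.0137


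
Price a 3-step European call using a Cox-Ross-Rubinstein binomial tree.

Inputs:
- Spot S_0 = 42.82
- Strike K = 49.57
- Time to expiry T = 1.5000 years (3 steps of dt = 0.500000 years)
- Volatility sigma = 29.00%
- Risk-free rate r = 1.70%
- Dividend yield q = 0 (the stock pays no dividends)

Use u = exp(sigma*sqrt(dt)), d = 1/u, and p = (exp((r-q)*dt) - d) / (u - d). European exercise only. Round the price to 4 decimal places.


Answer: Price = V(0,0) = 4.0172

Derivation:
dt = T/N = 0.500000
u = exp(sigma*sqrt(dt)) = 1.227600; d = 1/u = 0.814598
p = (exp((r-q)*dt) - d) / (u - d) = 0.469582
Discount per step: exp(-r*dt) = 0.991536
Stock lattice S(k, i) with i counting down-moves:
  k=0: S(0,0) = 42.8200
  k=1: S(1,0) = 52.5658; S(1,1) = 34.8811
  k=2: S(2,0) = 64.5298; S(2,1) = 42.8200; S(2,2) = 28.4140
  k=3: S(3,0) = 79.2168; S(3,1) = 52.5658; S(3,2) = 34.8811; S(3,3) = 23.1460
Terminal payoffs V(N, i) = max(S_T - K, 0):
  V(3,0) = 29.646783; V(3,1) = 2.995828; V(3,2) = 0.000000; V(3,3) = 0.000000
Backward induction: V(k, i) = exp(-r*dt) * [p * V(k+1, i) + (1-p) * V(k+1, i+1)].
  V(2,0) = exp(-r*dt) * [p*29.646783 + (1-p)*2.995828] = 15.379365
  V(2,1) = exp(-r*dt) * [p*2.995828 + (1-p)*0.000000] = 1.394881
  V(2,2) = exp(-r*dt) * [p*0.000000 + (1-p)*0.000000] = 0.000000
  V(1,0) = exp(-r*dt) * [p*15.379365 + (1-p)*1.394881] = 7.894360
  V(1,1) = exp(-r*dt) * [p*1.394881 + (1-p)*0.000000] = 0.649467
  V(0,0) = exp(-r*dt) * [p*7.894360 + (1-p)*0.649467] = 4.017249


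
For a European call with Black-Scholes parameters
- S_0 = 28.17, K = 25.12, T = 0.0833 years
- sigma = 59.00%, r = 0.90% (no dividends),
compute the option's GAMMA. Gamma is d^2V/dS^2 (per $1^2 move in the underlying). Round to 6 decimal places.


d1 = 0.7624973882; d2 = 0.5922131259
phi(d1) = 0.2983047492; exp(-qT) = 1.0000000000; exp(-rT) = 0.9992505810
Gamma = exp(-qT) * phi(d1) / (S * sigma * sqrt(T)) = 1.0000000000 * 0.2983047492 / (28.1700 * 0.5900 * 0.2886173938) = 0.062187

Answer: Gamma = 0.062187


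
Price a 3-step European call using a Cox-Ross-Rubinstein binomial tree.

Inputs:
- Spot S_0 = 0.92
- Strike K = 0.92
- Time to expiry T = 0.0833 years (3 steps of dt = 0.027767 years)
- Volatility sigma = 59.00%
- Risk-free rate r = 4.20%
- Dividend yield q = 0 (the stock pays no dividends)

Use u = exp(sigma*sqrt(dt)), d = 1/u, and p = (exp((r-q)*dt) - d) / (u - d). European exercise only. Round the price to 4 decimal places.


Answer: Price = V(0,0) = 0.0692

Derivation:
dt = T/N = 0.027767
u = exp(sigma*sqrt(dt)) = 1.103309; d = 1/u = 0.906365
p = (exp((r-q)*dt) - d) / (u - d) = 0.481366
Discount per step: exp(-r*dt) = 0.998834
Stock lattice S(k, i) with i counting down-moves:
  k=0: S(0,0) = 0.9200
  k=1: S(1,0) = 1.0150; S(1,1) = 0.8339
  k=2: S(2,0) = 1.1199; S(2,1) = 0.9200; S(2,2) = 0.7558
  k=3: S(3,0) = 1.2356; S(3,1) = 1.0150; S(3,2) = 0.8339; S(3,3) = 0.6850
Terminal payoffs V(N, i) = max(S_T - K, 0):
  V(3,0) = 0.315603; V(3,1) = 0.095044; V(3,2) = 0.000000; V(3,3) = 0.000000
Backward induction: V(k, i) = exp(-r*dt) * [p * V(k+1, i) + (1-p) * V(k+1, i+1)].
  V(2,0) = exp(-r*dt) * [p*0.315603 + (1-p)*0.095044] = 0.200979
  V(2,1) = exp(-r*dt) * [p*0.095044 + (1-p)*0.000000] = 0.045698
  V(2,2) = exp(-r*dt) * [p*0.000000 + (1-p)*0.000000] = 0.000000
  V(1,0) = exp(-r*dt) * [p*0.200979 + (1-p)*0.045698] = 0.120305
  V(1,1) = exp(-r*dt) * [p*0.045698 + (1-p)*0.000000] = 0.021972
  V(0,0) = exp(-r*dt) * [p*0.120305 + (1-p)*0.021972] = 0.069225


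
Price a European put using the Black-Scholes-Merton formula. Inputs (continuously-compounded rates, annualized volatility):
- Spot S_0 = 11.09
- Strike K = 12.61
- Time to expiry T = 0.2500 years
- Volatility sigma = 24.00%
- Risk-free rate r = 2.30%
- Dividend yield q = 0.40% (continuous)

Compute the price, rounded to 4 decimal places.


d1 = (ln(S/K) + (r - q + 0.5*sigma^2) * T) / (sigma * sqrt(T)) = -0.97080291
d2 = d1 - sigma * sqrt(T) = -1.09080291
exp(-rT) = 0.99426650; exp(-qT) = 0.99900050
P = K * exp(-rT) * N(-d2) - S_0 * exp(-qT) * N(-d1)
N(-d1) = 0.83417678; N(-d2) = 0.86232019
P = 12.6100 * 0.99426650 * 0.86232019 - 11.0900 * 0.99900050 * 0.83417678 = 1.5697

Answer: Price = 1.5697


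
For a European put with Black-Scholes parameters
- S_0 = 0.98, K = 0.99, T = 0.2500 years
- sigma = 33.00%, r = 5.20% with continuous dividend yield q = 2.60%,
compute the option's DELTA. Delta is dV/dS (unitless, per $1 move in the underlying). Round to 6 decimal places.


Answer: Delta = -0.472849

Derivation:
d1 = 0.0603644154; d2 = -0.1046355846
phi(d1) = 0.3982160967; exp(-qT) = 0.9935210793; exp(-rT) = 0.9870841350
N(-d1) = 0.4759326997
Delta = -exp(-qT) * N(-d1) = -0.9935210793 * 0.4759326997 = -0.472849


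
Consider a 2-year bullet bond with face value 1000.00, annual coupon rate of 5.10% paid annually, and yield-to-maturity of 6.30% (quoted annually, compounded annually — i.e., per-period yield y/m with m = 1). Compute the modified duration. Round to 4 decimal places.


Coupon per period c = face * coupon_rate / m = 51.000000
Periods per year m = 1; per-period yield y/m = 0.063000
Number of cashflows N = 2
Cashflows (t years, CF_t, discount factor 1/(1+y/m)^(m*t), PV):
  t = 1.0000: CF_t = 51.000000, DF = 0.940734, PV = 47.977422
  t = 2.0000: CF_t = 1051.000000, DF = 0.884980, PV = 930.114012
Price P = sum_t PV_t = 978.091434
First compute Macaulay numerator sum_t t * PV_t:
  t * PV_t at t = 1.0000: 47.977422
  t * PV_t at t = 2.0000: 1860.228024
Macaulay duration D = 1908.205446 / 978.091434 = 1.950948
Modified duration = D / (1 + y/m) = 1.950948 / (1 + 0.063000) = 1.835323

Answer: Modified duration = 1.8353


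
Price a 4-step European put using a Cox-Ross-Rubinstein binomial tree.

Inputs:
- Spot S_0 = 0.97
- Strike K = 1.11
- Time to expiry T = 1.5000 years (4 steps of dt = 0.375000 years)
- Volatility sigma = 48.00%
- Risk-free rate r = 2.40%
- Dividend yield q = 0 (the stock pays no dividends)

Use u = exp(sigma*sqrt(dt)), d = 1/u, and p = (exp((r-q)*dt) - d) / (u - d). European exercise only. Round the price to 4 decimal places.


Answer: Price = V(0,0) = 0.2941

Derivation:
dt = T/N = 0.375000
u = exp(sigma*sqrt(dt)) = 1.341702; d = 1/u = 0.745322
p = (exp((r-q)*dt) - d) / (u - d) = 0.442199
Discount per step: exp(-r*dt) = 0.991040
Stock lattice S(k, i) with i counting down-moves:
  k=0: S(0,0) = 0.9700
  k=1: S(1,0) = 1.3015; S(1,1) = 0.7230
  k=2: S(2,0) = 1.7462; S(2,1) = 0.9700; S(2,2) = 0.5388
  k=3: S(3,0) = 2.3428; S(3,1) = 1.3015; S(3,2) = 0.7230; S(3,3) = 0.4016
  k=4: S(4,0) = 3.1434; S(4,1) = 1.7462; S(4,2) = 0.9700; S(4,3) = 0.5388; S(4,4) = 0.2993
Terminal payoffs V(N, i) = max(K - S_T, 0):
  V(4,0) = 0.000000; V(4,1) = 0.000000; V(4,2) = 0.140000; V(4,3) = 0.571160; V(4,4) = 0.810672
Backward induction: V(k, i) = exp(-r*dt) * [p * V(k+1, i) + (1-p) * V(k+1, i+1)].
  V(3,0) = exp(-r*dt) * [p*0.000000 + (1-p)*0.000000] = 0.000000
  V(3,1) = exp(-r*dt) * [p*0.000000 + (1-p)*0.140000] = 0.077392
  V(3,2) = exp(-r*dt) * [p*0.140000 + (1-p)*0.571160] = 0.377092
  V(3,3) = exp(-r*dt) * [p*0.571160 + (1-p)*0.810672] = 0.698446
  V(2,0) = exp(-r*dt) * [p*0.000000 + (1-p)*0.077392] = 0.042783
  V(2,1) = exp(-r*dt) * [p*0.077392 + (1-p)*0.377092] = 0.242374
  V(2,2) = exp(-r*dt) * [p*0.377092 + (1-p)*0.698446] = 0.551359
  V(1,0) = exp(-r*dt) * [p*0.042783 + (1-p)*0.242374] = 0.152734
  V(1,1) = exp(-r*dt) * [p*0.242374 + (1-p)*0.551359] = 0.411010
  V(0,0) = exp(-r*dt) * [p*0.152734 + (1-p)*0.411010] = 0.294142


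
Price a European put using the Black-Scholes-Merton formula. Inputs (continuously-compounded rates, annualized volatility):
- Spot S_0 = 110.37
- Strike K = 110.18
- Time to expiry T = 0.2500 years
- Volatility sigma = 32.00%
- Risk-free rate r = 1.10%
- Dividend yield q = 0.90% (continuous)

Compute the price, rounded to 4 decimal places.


Answer: Price = 6.8923

Derivation:
d1 = (ln(S/K) + (r - q + 0.5*sigma^2) * T) / (sigma * sqrt(T)) = 0.09389354
d2 = d1 - sigma * sqrt(T) = -0.06610646
exp(-rT) = 0.99725378; exp(-qT) = 0.99775253
P = K * exp(-rT) * N(-d2) - S_0 * exp(-qT) * N(-d1)
N(-d1) = 0.46259686; N(-d2) = 0.52635347
P = 110.1800 * 0.99725378 * 0.52635347 - 110.3700 * 0.99775253 * 0.46259686 = 6.8923


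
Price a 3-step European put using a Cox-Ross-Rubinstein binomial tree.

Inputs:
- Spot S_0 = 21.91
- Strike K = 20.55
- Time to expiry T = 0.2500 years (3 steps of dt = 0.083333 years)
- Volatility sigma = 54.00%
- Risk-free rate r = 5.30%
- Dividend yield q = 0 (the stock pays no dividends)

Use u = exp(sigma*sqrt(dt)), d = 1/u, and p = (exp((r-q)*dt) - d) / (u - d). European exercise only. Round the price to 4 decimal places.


dt = T/N = 0.083333
u = exp(sigma*sqrt(dt)) = 1.168691; d = 1/u = 0.855658
p = (exp((r-q)*dt) - d) / (u - d) = 0.475248
Discount per step: exp(-r*dt) = 0.995593
Stock lattice S(k, i) with i counting down-moves:
  k=0: S(0,0) = 21.9100
  k=1: S(1,0) = 25.6060; S(1,1) = 18.7475
  k=2: S(2,0) = 29.9255; S(2,1) = 21.9100; S(2,2) = 16.0414
  k=3: S(3,0) = 34.9737; S(3,1) = 25.6060; S(3,2) = 18.7475; S(3,3) = 13.7260
Terminal payoffs V(N, i) = max(K - S_T, 0):
  V(3,0) = 0.000000; V(3,1) = 0.000000; V(3,2) = 1.802534; V(3,3) = 6.824033
Backward induction: V(k, i) = exp(-r*dt) * [p * V(k+1, i) + (1-p) * V(k+1, i+1)].
  V(2,0) = exp(-r*dt) * [p*0.000000 + (1-p)*0.000000] = 0.000000
  V(2,1) = exp(-r*dt) * [p*0.000000 + (1-p)*1.802534] = 0.941715
  V(2,2) = exp(-r*dt) * [p*1.802534 + (1-p)*6.824033] = 4.418020
  V(1,0) = exp(-r*dt) * [p*0.000000 + (1-p)*0.941715] = 0.491989
  V(1,1) = exp(-r*dt) * [p*0.941715 + (1-p)*4.418020] = 2.753723
  V(0,0) = exp(-r*dt) * [p*0.491989 + (1-p)*2.753723] = 1.671440

Answer: Price = V(0,0) = 1.6714


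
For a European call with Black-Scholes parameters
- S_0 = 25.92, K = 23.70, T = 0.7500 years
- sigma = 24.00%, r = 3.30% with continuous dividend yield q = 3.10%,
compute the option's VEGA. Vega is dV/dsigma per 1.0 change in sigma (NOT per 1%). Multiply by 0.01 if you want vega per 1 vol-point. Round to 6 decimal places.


Answer: Vega = 7.554448

Derivation:
d1 = 0.5419386027; d2 = 0.3340925058
phi(d1) = 0.3444565719; exp(-qT) = 0.9770181987; exp(-rT) = 0.9755537700
Vega = S * exp(-qT) * phi(d1) * sqrt(T) = 25.9200 * 0.9770181987 * 0.3444565719 * 0.8660254038 = 7.554448


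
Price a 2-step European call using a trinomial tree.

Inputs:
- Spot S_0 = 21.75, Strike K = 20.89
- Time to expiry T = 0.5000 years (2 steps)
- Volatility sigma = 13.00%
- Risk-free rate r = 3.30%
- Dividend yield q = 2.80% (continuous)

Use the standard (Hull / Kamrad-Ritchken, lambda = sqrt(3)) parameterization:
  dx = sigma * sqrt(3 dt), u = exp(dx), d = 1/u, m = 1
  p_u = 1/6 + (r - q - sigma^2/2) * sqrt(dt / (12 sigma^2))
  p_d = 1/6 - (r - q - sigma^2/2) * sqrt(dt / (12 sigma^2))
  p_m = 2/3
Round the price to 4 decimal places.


Answer: Price = V(0,0) = 1.3258

Derivation:
dt = T/N = 0.250000; dx = sigma*sqrt(3*dt) = 0.112583
u = exp(dx) = 1.119165; d = 1/u = 0.893523
p_u = 0.162836, p_m = 0.666667, p_d = 0.170497
Discount per step: exp(-r*dt) = 0.991784
Stock lattice S(k, j) with j the centered position index:
  k=0: S(0,+0) = 21.7500
  k=1: S(1,-1) = 19.4341; S(1,+0) = 21.7500; S(1,+1) = 24.3418
  k=2: S(2,-2) = 17.3648; S(2,-1) = 19.4341; S(2,+0) = 21.7500; S(2,+1) = 24.3418; S(2,+2) = 27.2426
Terminal payoffs V(N, j) = max(S_T - K, 0):
  V(2,-2) = 0.000000; V(2,-1) = 0.000000; V(2,+0) = 0.860000; V(2,+1) = 3.451849; V(2,+2) = 6.352557
Backward induction: V(k, j) = exp(-r*dt) * [p_u * V(k+1, j+1) + p_m * V(k+1, j) + p_d * V(k+1, j-1)]
  V(1,-1) = exp(-r*dt) * [p_u*0.860000 + p_m*0.000000 + p_d*0.000000] = 0.138889
  V(1,+0) = exp(-r*dt) * [p_u*3.451849 + p_m*0.860000 + p_d*0.000000] = 1.126091
  V(1,+1) = exp(-r*dt) * [p_u*6.352557 + p_m*3.451849 + p_d*0.860000] = 3.453676
  V(0,+0) = exp(-r*dt) * [p_u*3.453676 + p_m*1.126091 + p_d*0.138889] = 1.325807


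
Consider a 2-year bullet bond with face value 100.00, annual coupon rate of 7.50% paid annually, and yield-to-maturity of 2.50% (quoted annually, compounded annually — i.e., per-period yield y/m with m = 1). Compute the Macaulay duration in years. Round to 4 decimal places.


Answer: Macaulay duration = 1.9333 years

Derivation:
Coupon per period c = face * coupon_rate / m = 7.500000
Periods per year m = 1; per-period yield y/m = 0.025000
Number of cashflows N = 2
Cashflows (t years, CF_t, discount factor 1/(1+y/m)^(m*t), PV):
  t = 1.0000: CF_t = 7.500000, DF = 0.975610, PV = 7.317073
  t = 2.0000: CF_t = 107.500000, DF = 0.951814, PV = 102.320048
Price P = sum_t PV_t = 109.637121
Macaulay numerator sum_t t * PV_t:
  t * PV_t at t = 1.0000: 7.317073
  t * PV_t at t = 2.0000: 204.640095
Macaulay duration D = (sum_t t * PV_t) / P = 211.957168 / 109.637121 = 1.933261


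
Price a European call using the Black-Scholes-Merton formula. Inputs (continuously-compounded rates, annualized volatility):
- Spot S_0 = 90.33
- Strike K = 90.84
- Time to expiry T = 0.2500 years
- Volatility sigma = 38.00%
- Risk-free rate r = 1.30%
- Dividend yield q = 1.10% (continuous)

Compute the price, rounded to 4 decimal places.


d1 = (ln(S/K) + (r - q + 0.5*sigma^2) * T) / (sigma * sqrt(T)) = 0.06799955
d2 = d1 - sigma * sqrt(T) = -0.12200045
exp(-rT) = 0.99675528; exp(-qT) = 0.99725378
C = S_0 * exp(-qT) * N(d1) - K * exp(-rT) * N(d2)
N(d1) = 0.52710700; N(d2) = 0.45144933
C = 90.3300 * 0.99725378 * 0.52710700 - 90.8400 * 0.99675528 * 0.45144933 = 6.6062

Answer: Price = 6.6062


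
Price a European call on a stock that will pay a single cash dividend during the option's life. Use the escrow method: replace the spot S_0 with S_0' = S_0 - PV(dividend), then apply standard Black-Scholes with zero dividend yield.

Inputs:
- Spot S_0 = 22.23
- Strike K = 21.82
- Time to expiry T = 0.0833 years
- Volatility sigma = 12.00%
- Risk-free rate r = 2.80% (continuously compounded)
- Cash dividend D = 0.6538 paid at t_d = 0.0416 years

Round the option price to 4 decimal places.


PV(D) = D * exp(-r * t_d) = 0.6538 * 0.99883588 = 0.65303890
S_0' = S_0 - PV(D) = 22.2300 - 0.65303890 = 21.57696110
d1 = (ln(S_0'/K) + (r + sigma^2/2)*T) / (sigma*sqrt(T)) = -0.23874429
d2 = d1 - sigma*sqrt(T) = -0.27337838
exp(-rT) = 0.99767032
N(d1) = 0.40565194; N(d2) = 0.39228119
C = S_0' * N(d1) - K * exp(-rT) * N(d2) = 21.57696110 * 0.40565194 - 21.8200 * 0.99767032 * 0.39228119 = 0.2131

Answer: Price = 0.2131


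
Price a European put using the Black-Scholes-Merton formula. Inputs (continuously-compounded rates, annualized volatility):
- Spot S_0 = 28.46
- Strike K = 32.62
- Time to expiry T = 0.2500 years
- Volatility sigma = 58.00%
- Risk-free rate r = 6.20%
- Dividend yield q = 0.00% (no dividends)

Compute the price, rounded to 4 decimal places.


d1 = (ln(S/K) + (r - q + 0.5*sigma^2) * T) / (sigma * sqrt(T)) = -0.27198622
d2 = d1 - sigma * sqrt(T) = -0.56198622
exp(-rT) = 0.98461951; exp(-qT) = 1.00000000
P = K * exp(-rT) * N(-d2) - S_0 * exp(-qT) * N(-d1)
N(-d1) = 0.60718369; N(-d2) = 0.71293730
P = 32.6200 * 0.98461951 * 0.71293730 - 28.4600 * 1.00000000 * 0.60718369 = 5.6179

Answer: Price = 5.6179


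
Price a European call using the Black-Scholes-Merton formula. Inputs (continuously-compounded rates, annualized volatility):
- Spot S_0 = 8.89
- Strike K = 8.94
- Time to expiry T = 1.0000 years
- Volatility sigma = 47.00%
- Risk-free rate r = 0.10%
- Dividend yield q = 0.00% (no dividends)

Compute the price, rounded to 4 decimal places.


d1 = (ln(S/K) + (r - q + 0.5*sigma^2) * T) / (sigma * sqrt(T)) = 0.22519460
d2 = d1 - sigma * sqrt(T) = -0.24480540
exp(-rT) = 0.99900050; exp(-qT) = 1.00000000
C = S_0 * exp(-qT) * N(d1) - K * exp(-rT) * N(d2)
N(d1) = 0.58908605; N(d2) = 0.40330355
C = 8.8900 * 1.00000000 * 0.58908605 - 8.9400 * 0.99900050 * 0.40330355 = 1.6350

Answer: Price = 1.6350


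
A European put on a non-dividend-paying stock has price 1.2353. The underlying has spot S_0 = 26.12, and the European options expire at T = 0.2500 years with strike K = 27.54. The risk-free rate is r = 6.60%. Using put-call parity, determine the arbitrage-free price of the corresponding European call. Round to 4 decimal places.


Put-call parity: C - P = S_0 * exp(-qT) - K * exp(-rT).
S_0 * exp(-qT) = 26.1200 * 1.00000000 = 26.12000000
K * exp(-rT) = 27.5400 * 0.98363538 = 27.08931835
C = P + S*exp(-qT) - K*exp(-rT)
C = 1.2353 + 26.12000000 - 27.08931835 = 0.2660

Answer: Call price = 0.2660


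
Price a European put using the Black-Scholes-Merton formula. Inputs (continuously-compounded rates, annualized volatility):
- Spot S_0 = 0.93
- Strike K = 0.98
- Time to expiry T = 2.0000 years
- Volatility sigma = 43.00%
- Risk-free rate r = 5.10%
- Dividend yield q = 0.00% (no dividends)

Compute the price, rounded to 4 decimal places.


d1 = (ln(S/K) + (r - q + 0.5*sigma^2) * T) / (sigma * sqrt(T)) = 0.38567251
d2 = d1 - sigma * sqrt(T) = -0.22243933
exp(-rT) = 0.90302955; exp(-qT) = 1.00000000
P = K * exp(-rT) * N(-d2) - S_0 * exp(-qT) * N(-d1)
N(-d1) = 0.34986961; N(-d2) = 0.58801405
P = 0.9800 * 0.90302955 * 0.58801405 - 0.9300 * 1.00000000 * 0.34986961 = 0.1950

Answer: Price = 0.1950


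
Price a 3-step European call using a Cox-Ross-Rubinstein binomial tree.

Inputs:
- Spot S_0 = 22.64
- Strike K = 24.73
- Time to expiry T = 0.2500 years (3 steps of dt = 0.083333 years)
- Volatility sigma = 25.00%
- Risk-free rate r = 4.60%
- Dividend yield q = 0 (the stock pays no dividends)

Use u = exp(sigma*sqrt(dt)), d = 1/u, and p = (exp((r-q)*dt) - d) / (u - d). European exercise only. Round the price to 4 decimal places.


dt = T/N = 0.083333
u = exp(sigma*sqrt(dt)) = 1.074837; d = 1/u = 0.930374
p = (exp((r-q)*dt) - d) / (u - d) = 0.508552
Discount per step: exp(-r*dt) = 0.996174
Stock lattice S(k, i) with i counting down-moves:
  k=0: S(0,0) = 22.6400
  k=1: S(1,0) = 24.3343; S(1,1) = 21.0637
  k=2: S(2,0) = 26.1554; S(2,1) = 22.6400; S(2,2) = 19.5971
  k=3: S(3,0) = 28.1128; S(3,1) = 24.3343; S(3,2) = 21.0637; S(3,3) = 18.2326
Terminal payoffs V(N, i) = max(S_T - K, 0):
  V(3,0) = 3.382789; V(3,1) = 0.000000; V(3,2) = 0.000000; V(3,3) = 0.000000
Backward induction: V(k, i) = exp(-r*dt) * [p * V(k+1, i) + (1-p) * V(k+1, i+1)].
  V(2,0) = exp(-r*dt) * [p*3.382789 + (1-p)*0.000000] = 1.713741
  V(2,1) = exp(-r*dt) * [p*0.000000 + (1-p)*0.000000] = 0.000000
  V(2,2) = exp(-r*dt) * [p*0.000000 + (1-p)*0.000000] = 0.000000
  V(1,0) = exp(-r*dt) * [p*1.713741 + (1-p)*0.000000] = 0.868191
  V(1,1) = exp(-r*dt) * [p*0.000000 + (1-p)*0.000000] = 0.000000
  V(0,0) = exp(-r*dt) * [p*0.868191 + (1-p)*0.000000] = 0.439831

Answer: Price = V(0,0) = 0.4398


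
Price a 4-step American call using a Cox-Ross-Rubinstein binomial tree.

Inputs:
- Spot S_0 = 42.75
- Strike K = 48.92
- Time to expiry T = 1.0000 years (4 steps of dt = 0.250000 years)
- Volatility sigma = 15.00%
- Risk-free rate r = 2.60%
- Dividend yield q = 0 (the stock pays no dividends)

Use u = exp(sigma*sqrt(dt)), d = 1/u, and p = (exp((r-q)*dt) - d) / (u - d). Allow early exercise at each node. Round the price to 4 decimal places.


Answer: Price = V(0,0) = 0.8491

Derivation:
dt = T/N = 0.250000
u = exp(sigma*sqrt(dt)) = 1.077884; d = 1/u = 0.927743
p = (exp((r-q)*dt) - d) / (u - d) = 0.524693
Discount per step: exp(-r*dt) = 0.993521
Stock lattice S(k, i) with i counting down-moves:
  k=0: S(0,0) = 42.7500
  k=1: S(1,0) = 46.0795; S(1,1) = 39.6610
  k=2: S(2,0) = 49.6684; S(2,1) = 42.7500; S(2,2) = 36.7953
  k=3: S(3,0) = 53.5368; S(3,1) = 46.0795; S(3,2) = 39.6610; S(3,3) = 34.1366
  k=4: S(4,0) = 57.7065; S(4,1) = 49.6684; S(4,2) = 42.7500; S(4,3) = 36.7953; S(4,4) = 31.6700
Terminal payoffs V(N, i) = max(S_T - K, 0):
  V(4,0) = 8.786464; V(4,1) = 0.748414; V(4,2) = 0.000000; V(4,3) = 0.000000; V(4,4) = 0.000000
Backward induction: V(k, i) = exp(-r*dt) * [p * V(k+1, i) + (1-p) * V(k+1, i+1)]; then take max(V_cont, immediate exercise) for American.
  V(3,0) = exp(-r*dt) * [p*8.786464 + (1-p)*0.748414] = 4.933745; exercise = 4.616796; V(3,0) = max -> 4.933745
  V(3,1) = exp(-r*dt) * [p*0.748414 + (1-p)*0.000000] = 0.390143; exercise = 0.000000; V(3,1) = max -> 0.390143
  V(3,2) = exp(-r*dt) * [p*0.000000 + (1-p)*0.000000] = 0.000000; exercise = 0.000000; V(3,2) = max -> 0.000000
  V(3,3) = exp(-r*dt) * [p*0.000000 + (1-p)*0.000000] = 0.000000; exercise = 0.000000; V(3,3) = max -> 0.000000
  V(2,0) = exp(-r*dt) * [p*4.933745 + (1-p)*0.390143] = 2.756164; exercise = 0.748414; V(2,0) = max -> 2.756164
  V(2,1) = exp(-r*dt) * [p*0.390143 + (1-p)*0.000000] = 0.203379; exercise = 0.000000; V(2,1) = max -> 0.203379
  V(2,2) = exp(-r*dt) * [p*0.000000 + (1-p)*0.000000] = 0.000000; exercise = 0.000000; V(2,2) = max -> 0.000000
  V(1,0) = exp(-r*dt) * [p*2.756164 + (1-p)*0.203379] = 1.532810; exercise = 0.000000; V(1,0) = max -> 1.532810
  V(1,1) = exp(-r*dt) * [p*0.203379 + (1-p)*0.000000] = 0.106020; exercise = 0.000000; V(1,1) = max -> 0.106020
  V(0,0) = exp(-r*dt) * [p*1.532810 + (1-p)*0.106020] = 0.849109; exercise = 0.000000; V(0,0) = max -> 0.849109


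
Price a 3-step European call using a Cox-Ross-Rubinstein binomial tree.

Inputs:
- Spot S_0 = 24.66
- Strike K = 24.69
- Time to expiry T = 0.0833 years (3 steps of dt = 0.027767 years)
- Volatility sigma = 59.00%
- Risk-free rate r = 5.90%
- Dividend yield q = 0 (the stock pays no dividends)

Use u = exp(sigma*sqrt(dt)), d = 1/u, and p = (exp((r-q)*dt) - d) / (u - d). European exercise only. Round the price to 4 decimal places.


Answer: Price = V(0,0) = 1.8577

Derivation:
dt = T/N = 0.027767
u = exp(sigma*sqrt(dt)) = 1.103309; d = 1/u = 0.906365
p = (exp((r-q)*dt) - d) / (u - d) = 0.483766
Discount per step: exp(-r*dt) = 0.998363
Stock lattice S(k, i) with i counting down-moves:
  k=0: S(0,0) = 24.6600
  k=1: S(1,0) = 27.2076; S(1,1) = 22.3510
  k=2: S(2,0) = 30.0184; S(2,1) = 24.6600; S(2,2) = 20.2581
  k=3: S(3,0) = 33.1195; S(3,1) = 27.2076; S(3,2) = 22.3510; S(3,3) = 18.3612
Terminal payoffs V(N, i) = max(S_T - K, 0):
  V(3,0) = 8.429542; V(3,1) = 2.517595; V(3,2) = 0.000000; V(3,3) = 0.000000
Backward induction: V(k, i) = exp(-r*dt) * [p * V(k+1, i) + (1-p) * V(k+1, i+1)].
  V(2,0) = exp(-r*dt) * [p*8.429542 + (1-p)*2.517595] = 5.368794
  V(2,1) = exp(-r*dt) * [p*2.517595 + (1-p)*0.000000] = 1.215934
  V(2,2) = exp(-r*dt) * [p*0.000000 + (1-p)*0.000000] = 0.000000
  V(1,0) = exp(-r*dt) * [p*5.368794 + (1-p)*1.215934] = 3.219670
  V(1,1) = exp(-r*dt) * [p*1.215934 + (1-p)*0.000000] = 0.587265
  V(0,0) = exp(-r*dt) * [p*3.219670 + (1-p)*0.587265] = 1.857688


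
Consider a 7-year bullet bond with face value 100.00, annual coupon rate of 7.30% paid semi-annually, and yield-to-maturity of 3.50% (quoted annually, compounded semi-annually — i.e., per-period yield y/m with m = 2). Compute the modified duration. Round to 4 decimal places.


Coupon per period c = face * coupon_rate / m = 3.650000
Periods per year m = 2; per-period yield y/m = 0.017500
Number of cashflows N = 14
Cashflows (t years, CF_t, discount factor 1/(1+y/m)^(m*t), PV):
  t = 0.5000: CF_t = 3.650000, DF = 0.982801, PV = 3.587224
  t = 1.0000: CF_t = 3.650000, DF = 0.965898, PV = 3.525527
  t = 1.5000: CF_t = 3.650000, DF = 0.949285, PV = 3.464891
  t = 2.0000: CF_t = 3.650000, DF = 0.932959, PV = 3.405299
  t = 2.5000: CF_t = 3.650000, DF = 0.916913, PV = 3.346731
  t = 3.0000: CF_t = 3.650000, DF = 0.901143, PV = 3.289170
  t = 3.5000: CF_t = 3.650000, DF = 0.885644, PV = 3.232600
  t = 4.0000: CF_t = 3.650000, DF = 0.870412, PV = 3.177002
  t = 4.5000: CF_t = 3.650000, DF = 0.855441, PV = 3.122361
  t = 5.0000: CF_t = 3.650000, DF = 0.840729, PV = 3.068659
  t = 5.5000: CF_t = 3.650000, DF = 0.826269, PV = 3.015881
  t = 6.0000: CF_t = 3.650000, DF = 0.812058, PV = 2.964011
  t = 6.5000: CF_t = 3.650000, DF = 0.798091, PV = 2.913033
  t = 7.0000: CF_t = 103.650000, DF = 0.784365, PV = 81.299422
Price P = sum_t PV_t = 123.411811
First compute Macaulay numerator sum_t t * PV_t:
  t * PV_t at t = 0.5000: 1.793612
  t * PV_t at t = 1.0000: 3.525527
  t * PV_t at t = 1.5000: 5.197337
  t * PV_t at t = 2.0000: 6.810597
  t * PV_t at t = 2.5000: 8.366827
  t * PV_t at t = 3.0000: 9.867511
  t * PV_t at t = 3.5000: 11.314099
  t * PV_t at t = 4.0000: 12.708009
  t * PV_t at t = 4.5000: 14.050624
  t * PV_t at t = 5.0000: 15.343297
  t * PV_t at t = 5.5000: 16.587348
  t * PV_t at t = 6.0000: 17.784068
  t * PV_t at t = 6.5000: 18.934716
  t * PV_t at t = 7.0000: 569.095951
Macaulay duration D = 711.379522 / 123.411811 = 5.764274
Modified duration = D / (1 + y/m) = 5.764274 / (1 + 0.017500) = 5.665134

Answer: Modified duration = 5.6651


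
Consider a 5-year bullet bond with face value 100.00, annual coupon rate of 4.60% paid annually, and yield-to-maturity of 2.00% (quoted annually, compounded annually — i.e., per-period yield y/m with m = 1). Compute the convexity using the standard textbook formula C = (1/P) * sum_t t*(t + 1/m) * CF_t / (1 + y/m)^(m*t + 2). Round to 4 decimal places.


Coupon per period c = face * coupon_rate / m = 4.600000
Periods per year m = 1; per-period yield y/m = 0.020000
Number of cashflows N = 5
Cashflows (t years, CF_t, discount factor 1/(1+y/m)^(m*t), PV):
  t = 1.0000: CF_t = 4.600000, DF = 0.980392, PV = 4.509804
  t = 2.0000: CF_t = 4.600000, DF = 0.961169, PV = 4.421376
  t = 3.0000: CF_t = 4.600000, DF = 0.942322, PV = 4.334683
  t = 4.0000: CF_t = 4.600000, DF = 0.923845, PV = 4.249689
  t = 5.0000: CF_t = 104.600000, DF = 0.905731, PV = 94.739443
Price P = sum_t PV_t = 112.254995
Convexity numerator sum_t t*(t + 1/m) * CF_t / (1+y/m)^(m*t + 2):
  t = 1.0000: term = 8.669365
  t = 2.0000: term = 25.498134
  t = 3.0000: term = 49.996341
  t = 4.0000: term = 81.693367
  t = 5.0000: term = 2731.817840
Convexity = (1/P) * sum = 2897.675048 / 112.254995 = 25.813328

Answer: Convexity = 25.8133


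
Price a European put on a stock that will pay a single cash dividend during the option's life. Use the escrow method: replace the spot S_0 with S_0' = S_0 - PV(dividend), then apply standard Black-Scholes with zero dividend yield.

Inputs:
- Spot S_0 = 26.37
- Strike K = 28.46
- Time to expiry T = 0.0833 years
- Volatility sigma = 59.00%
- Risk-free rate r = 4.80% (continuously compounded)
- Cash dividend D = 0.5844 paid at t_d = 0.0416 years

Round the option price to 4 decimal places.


PV(D) = D * exp(-r * t_d) = 0.5844 * 0.99800519 = 0.58323423
S_0' = S_0 - PV(D) = 26.3700 - 0.58323423 = 25.78676577
d1 = (ln(S_0'/K) + (r + sigma^2/2)*T) / (sigma*sqrt(T)) = -0.47063317
d2 = d1 - sigma*sqrt(T) = -0.64091743
exp(-rT) = 0.99600958
N(-d1) = 0.68104864; N(-d2) = 0.73921184
P = K * exp(-rT) * N(-d2) - S_0' * N(-d1) = 28.4600 * 0.99600958 * 0.73921184 - 25.78676577 * 0.68104864 = 3.3920

Answer: Price = 3.3920


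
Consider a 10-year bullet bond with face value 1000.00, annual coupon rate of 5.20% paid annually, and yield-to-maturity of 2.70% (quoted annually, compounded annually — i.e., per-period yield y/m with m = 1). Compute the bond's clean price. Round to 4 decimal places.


Coupon per period c = face * coupon_rate / m = 52.000000
Periods per year m = 1; per-period yield y/m = 0.027000
Number of cashflows N = 10
Cashflows (t years, CF_t, discount factor 1/(1+y/m)^(m*t), PV):
  t = 1.0000: CF_t = 52.000000, DF = 0.973710, PV = 50.632911
  t = 2.0000: CF_t = 52.000000, DF = 0.948111, PV = 49.301764
  t = 3.0000: CF_t = 52.000000, DF = 0.923185, PV = 48.005612
  t = 4.0000: CF_t = 52.000000, DF = 0.898914, PV = 46.743537
  t = 5.0000: CF_t = 52.000000, DF = 0.875282, PV = 45.514641
  t = 6.0000: CF_t = 52.000000, DF = 0.852270, PV = 44.318054
  t = 7.0000: CF_t = 52.000000, DF = 0.829864, PV = 43.152925
  t = 8.0000: CF_t = 52.000000, DF = 0.808047, PV = 42.018427
  t = 9.0000: CF_t = 52.000000, DF = 0.786803, PV = 40.913756
  t = 10.0000: CF_t = 1052.000000, DF = 0.766118, PV = 805.955946
Price P = sum_t PV_t = 1216.557574

Answer: Price = 1216.5576


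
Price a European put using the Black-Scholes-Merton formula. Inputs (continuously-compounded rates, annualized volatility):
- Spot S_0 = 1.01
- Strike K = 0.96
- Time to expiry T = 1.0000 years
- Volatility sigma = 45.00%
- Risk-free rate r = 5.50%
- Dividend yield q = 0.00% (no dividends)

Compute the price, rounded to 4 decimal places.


d1 = (ln(S/K) + (r - q + 0.5*sigma^2) * T) / (sigma * sqrt(T)) = 0.46004961
d2 = d1 - sigma * sqrt(T) = 0.01004961
exp(-rT) = 0.94648515; exp(-qT) = 1.00000000
P = K * exp(-rT) * N(-d2) - S_0 * exp(-qT) * N(-d1)
N(-d1) = 0.32274031; N(-d2) = 0.49599085
P = 0.9600 * 0.94648515 * 0.49599085 - 1.0100 * 1.00000000 * 0.32274031 = 0.1247

Answer: Price = 0.1247


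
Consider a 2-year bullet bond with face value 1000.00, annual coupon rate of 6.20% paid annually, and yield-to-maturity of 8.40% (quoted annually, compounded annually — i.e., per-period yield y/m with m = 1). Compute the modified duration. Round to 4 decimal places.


Answer: Modified duration = 1.7901

Derivation:
Coupon per period c = face * coupon_rate / m = 62.000000
Periods per year m = 1; per-period yield y/m = 0.084000
Number of cashflows N = 2
Cashflows (t years, CF_t, discount factor 1/(1+y/m)^(m*t), PV):
  t = 1.0000: CF_t = 62.000000, DF = 0.922509, PV = 57.195572
  t = 2.0000: CF_t = 1062.000000, DF = 0.851023, PV = 903.786713
Price P = sum_t PV_t = 960.982285
First compute Macaulay numerator sum_t t * PV_t:
  t * PV_t at t = 1.0000: 57.195572
  t * PV_t at t = 2.0000: 1807.573426
Macaulay duration D = 1864.768998 / 960.982285 = 1.940482
Modified duration = D / (1 + y/m) = 1.940482 / (1 + 0.084000) = 1.790113


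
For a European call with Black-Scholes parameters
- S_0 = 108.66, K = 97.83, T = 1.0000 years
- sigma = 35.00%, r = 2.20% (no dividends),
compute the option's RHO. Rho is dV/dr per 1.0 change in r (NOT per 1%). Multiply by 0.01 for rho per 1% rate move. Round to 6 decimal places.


d1 = 0.5378356076; d2 = 0.1878356076
phi(d1) = 0.3452204420; exp(-qT) = 1.0000000000; exp(-rT) = 0.9782402351
N(d2) = 0.5744972391
Rho = K*T*exp(-rT)*N(d2) = 97.8300 * 1.0000 * 0.9782402351 * 0.5744972391 = 54.980099

Answer: Rho = 54.980099


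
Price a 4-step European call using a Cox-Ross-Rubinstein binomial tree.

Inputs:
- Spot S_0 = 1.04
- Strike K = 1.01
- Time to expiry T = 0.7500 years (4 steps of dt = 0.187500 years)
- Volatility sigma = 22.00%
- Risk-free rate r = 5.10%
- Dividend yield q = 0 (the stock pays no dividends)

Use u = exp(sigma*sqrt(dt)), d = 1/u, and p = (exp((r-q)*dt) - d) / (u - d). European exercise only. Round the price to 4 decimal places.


Answer: Price = V(0,0) = 0.1147

Derivation:
dt = T/N = 0.187500
u = exp(sigma*sqrt(dt)) = 1.099948; d = 1/u = 0.909134
p = (exp((r-q)*dt) - d) / (u - d) = 0.526557
Discount per step: exp(-r*dt) = 0.990483
Stock lattice S(k, i) with i counting down-moves:
  k=0: S(0,0) = 1.0400
  k=1: S(1,0) = 1.1439; S(1,1) = 0.9455
  k=2: S(2,0) = 1.2583; S(2,1) = 1.0400; S(2,2) = 0.8596
  k=3: S(3,0) = 1.3840; S(3,1) = 1.1439; S(3,2) = 0.9455; S(3,3) = 0.7815
  k=4: S(4,0) = 1.5224; S(4,1) = 1.2583; S(4,2) = 1.0400; S(4,3) = 0.8596; S(4,4) = 0.7105
Terminal payoffs V(N, i) = max(S_T - K, 0):
  V(4,0) = 0.512375; V(4,1) = 0.248281; V(4,2) = 0.030000; V(4,3) = 0.000000; V(4,4) = 0.000000
Backward induction: V(k, i) = exp(-r*dt) * [p * V(k+1, i) + (1-p) * V(k+1, i+1)].
  V(3,0) = exp(-r*dt) * [p*0.512375 + (1-p)*0.248281] = 0.383655
  V(3,1) = exp(-r*dt) * [p*0.248281 + (1-p)*0.030000] = 0.143558
  V(3,2) = exp(-r*dt) * [p*0.030000 + (1-p)*0.000000] = 0.015646
  V(3,3) = exp(-r*dt) * [p*0.000000 + (1-p)*0.000000] = 0.000000
  V(2,0) = exp(-r*dt) * [p*0.383655 + (1-p)*0.143558] = 0.267413
  V(2,1) = exp(-r*dt) * [p*0.143558 + (1-p)*0.015646] = 0.082209
  V(2,2) = exp(-r*dt) * [p*0.015646 + (1-p)*0.000000] = 0.008160
  V(1,0) = exp(-r*dt) * [p*0.267413 + (1-p)*0.082209] = 0.178019
  V(1,1) = exp(-r*dt) * [p*0.082209 + (1-p)*0.008160] = 0.046703
  V(0,0) = exp(-r*dt) * [p*0.178019 + (1-p)*0.046703] = 0.114746


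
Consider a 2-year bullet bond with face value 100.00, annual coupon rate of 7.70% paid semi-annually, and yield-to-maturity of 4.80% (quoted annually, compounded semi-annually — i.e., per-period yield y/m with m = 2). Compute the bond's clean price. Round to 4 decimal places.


Answer: Price = 105.4680

Derivation:
Coupon per period c = face * coupon_rate / m = 3.850000
Periods per year m = 2; per-period yield y/m = 0.024000
Number of cashflows N = 4
Cashflows (t years, CF_t, discount factor 1/(1+y/m)^(m*t), PV):
  t = 0.5000: CF_t = 3.850000, DF = 0.976562, PV = 3.759766
  t = 1.0000: CF_t = 3.850000, DF = 0.953674, PV = 3.671646
  t = 1.5000: CF_t = 3.850000, DF = 0.931323, PV = 3.585592
  t = 2.0000: CF_t = 103.850000, DF = 0.909495, PV = 94.451025
Price P = sum_t PV_t = 105.468028


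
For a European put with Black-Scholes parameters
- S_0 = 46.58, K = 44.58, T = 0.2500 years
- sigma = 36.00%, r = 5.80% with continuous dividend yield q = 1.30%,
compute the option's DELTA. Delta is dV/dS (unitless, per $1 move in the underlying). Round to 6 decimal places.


Answer: Delta = -0.344815

Derivation:
d1 = 0.3963107583; d2 = 0.2163107583
phi(d1) = 0.3688114866; exp(-qT) = 0.9967552755; exp(-rT) = 0.9856046187
N(-d1) = 0.3459378958
Delta = -exp(-qT) * N(-d1) = -0.9967552755 * 0.3459378958 = -0.344815


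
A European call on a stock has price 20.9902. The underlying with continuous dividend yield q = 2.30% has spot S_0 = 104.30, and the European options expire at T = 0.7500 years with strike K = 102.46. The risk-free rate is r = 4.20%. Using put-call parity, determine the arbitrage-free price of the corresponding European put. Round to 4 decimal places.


Put-call parity: C - P = S_0 * exp(-qT) - K * exp(-rT).
S_0 * exp(-qT) = 104.3000 * 0.98289793 = 102.51625404
K * exp(-rT) = 102.4600 * 0.96899096 = 99.28281340
P = C - S*exp(-qT) + K*exp(-rT)
P = 20.9902 - 102.51625404 + 99.28281340 = 17.7568

Answer: Put price = 17.7568


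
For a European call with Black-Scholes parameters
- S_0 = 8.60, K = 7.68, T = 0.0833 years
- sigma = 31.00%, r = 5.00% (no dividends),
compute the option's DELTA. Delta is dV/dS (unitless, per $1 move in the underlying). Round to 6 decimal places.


d1 = 1.3558548524; d2 = 1.2663834604
phi(d1) = 0.1591179189; exp(-qT) = 1.0000000000; exp(-rT) = 0.9958436616
N(d1) = 0.9124273227
Delta = exp(-qT) * N(d1) = 1.0000000000 * 0.9124273227 = 0.912427

Answer: Delta = 0.912427


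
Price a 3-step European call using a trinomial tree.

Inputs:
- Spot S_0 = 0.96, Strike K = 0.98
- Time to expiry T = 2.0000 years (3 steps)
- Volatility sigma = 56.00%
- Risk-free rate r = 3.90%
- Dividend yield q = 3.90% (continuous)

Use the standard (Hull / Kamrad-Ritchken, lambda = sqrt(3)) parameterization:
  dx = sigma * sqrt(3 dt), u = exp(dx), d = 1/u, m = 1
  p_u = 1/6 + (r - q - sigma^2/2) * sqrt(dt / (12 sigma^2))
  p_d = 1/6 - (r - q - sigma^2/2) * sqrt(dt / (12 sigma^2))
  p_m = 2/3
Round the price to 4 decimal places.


Answer: Price = V(0,0) = 0.2271

Derivation:
dt = T/N = 0.666667; dx = sigma*sqrt(3*dt) = 0.791960
u = exp(dx) = 2.207718; d = 1/u = 0.452956
p_u = 0.100670, p_m = 0.666667, p_d = 0.232663
Discount per step: exp(-r*dt) = 0.974335
Stock lattice S(k, j) with j the centered position index:
  k=0: S(0,+0) = 0.9600
  k=1: S(1,-1) = 0.4348; S(1,+0) = 0.9600; S(1,+1) = 2.1194
  k=2: S(2,-2) = 0.1970; S(2,-1) = 0.4348; S(2,+0) = 0.9600; S(2,+1) = 2.1194; S(2,+2) = 4.6791
  k=3: S(3,-3) = 0.0892; S(3,-2) = 0.1970; S(3,-1) = 0.4348; S(3,+0) = 0.9600; S(3,+1) = 2.1194; S(3,+2) = 4.6791; S(3,+3) = 10.3300
Terminal payoffs V(N, j) = max(S_T - K, 0):
  V(3,-3) = 0.000000; V(3,-2) = 0.000000; V(3,-1) = 0.000000; V(3,+0) = 0.000000; V(3,+1) = 1.139410; V(3,+2) = 3.699060; V(3,+3) = 9.350047
Backward induction: V(k, j) = exp(-r*dt) * [p_u * V(k+1, j+1) + p_m * V(k+1, j) + p_d * V(k+1, j-1)]
  V(2,-2) = exp(-r*dt) * [p_u*0.000000 + p_m*0.000000 + p_d*0.000000] = 0.000000
  V(2,-1) = exp(-r*dt) * [p_u*0.000000 + p_m*0.000000 + p_d*0.000000] = 0.000000
  V(2,+0) = exp(-r*dt) * [p_u*1.139410 + p_m*0.000000 + p_d*0.000000] = 0.111761
  V(2,+1) = exp(-r*dt) * [p_u*3.699060 + p_m*1.139410 + p_d*0.000000] = 1.102938
  V(2,+2) = exp(-r*dt) * [p_u*9.350047 + p_m*3.699060 + p_d*1.139410] = 3.578156
  V(1,-1) = exp(-r*dt) * [p_u*0.111761 + p_m*0.000000 + p_d*0.000000] = 0.010962
  V(1,+0) = exp(-r*dt) * [p_u*1.102938 + p_m*0.111761 + p_d*0.000000] = 0.180778
  V(1,+1) = exp(-r*dt) * [p_u*3.578156 + p_m*1.102938 + p_d*0.111761] = 1.092725
  V(0,+0) = exp(-r*dt) * [p_u*1.092725 + p_m*0.180778 + p_d*0.010962] = 0.227092


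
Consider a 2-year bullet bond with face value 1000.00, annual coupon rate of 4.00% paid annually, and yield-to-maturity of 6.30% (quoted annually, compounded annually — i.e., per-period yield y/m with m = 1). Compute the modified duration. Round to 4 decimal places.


Answer: Modified duration = 1.8445

Derivation:
Coupon per period c = face * coupon_rate / m = 40.000000
Periods per year m = 1; per-period yield y/m = 0.063000
Number of cashflows N = 2
Cashflows (t years, CF_t, discount factor 1/(1+y/m)^(m*t), PV):
  t = 1.0000: CF_t = 40.000000, DF = 0.940734, PV = 37.629351
  t = 2.0000: CF_t = 1040.000000, DF = 0.884980, PV = 920.379232
Price P = sum_t PV_t = 958.008583
First compute Macaulay numerator sum_t t * PV_t:
  t * PV_t at t = 1.0000: 37.629351
  t * PV_t at t = 2.0000: 1840.758463
Macaulay duration D = 1878.387814 / 958.008583 = 1.960721
Modified duration = D / (1 + y/m) = 1.960721 / (1 + 0.063000) = 1.844517


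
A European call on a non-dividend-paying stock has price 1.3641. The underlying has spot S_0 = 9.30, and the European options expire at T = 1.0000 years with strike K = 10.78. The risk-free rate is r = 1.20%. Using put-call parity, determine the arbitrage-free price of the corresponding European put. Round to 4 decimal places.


Answer: Put price = 2.7155

Derivation:
Put-call parity: C - P = S_0 * exp(-qT) - K * exp(-rT).
S_0 * exp(-qT) = 9.3000 * 1.00000000 = 9.30000000
K * exp(-rT) = 10.7800 * 0.98807171 = 10.65141306
P = C - S*exp(-qT) + K*exp(-rT)
P = 1.3641 - 9.30000000 + 10.65141306 = 2.7155
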